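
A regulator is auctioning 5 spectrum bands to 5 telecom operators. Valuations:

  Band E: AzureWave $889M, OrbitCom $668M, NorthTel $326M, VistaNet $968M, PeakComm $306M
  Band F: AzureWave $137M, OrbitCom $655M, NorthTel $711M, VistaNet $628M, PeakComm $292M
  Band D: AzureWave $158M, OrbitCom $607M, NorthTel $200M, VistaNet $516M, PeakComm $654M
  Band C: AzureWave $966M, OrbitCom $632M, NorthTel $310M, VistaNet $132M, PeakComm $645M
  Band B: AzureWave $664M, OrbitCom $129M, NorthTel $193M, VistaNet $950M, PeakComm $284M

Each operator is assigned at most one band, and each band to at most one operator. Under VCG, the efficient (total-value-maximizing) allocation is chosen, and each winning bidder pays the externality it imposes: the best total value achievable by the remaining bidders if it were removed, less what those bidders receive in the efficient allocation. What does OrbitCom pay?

Efficient allocation: AzureWave→Band C ($966M), OrbitCom→Band E ($668M), NorthTel→Band F ($711M), VistaNet→Band B ($950M), PeakComm→Band D ($654M); total welfare W = $3949M.
OrbitCom receives Band E at value $668M, so the others get W − 668 = $3281M.
Without OrbitCom: best allocation of the remaining 4 bidders over all 5 bands is AzureWave→Band C ($966M), NorthTel→Band F ($711M), VistaNet→Band E ($968M), PeakComm→Band D ($654M), total $3299M.
VCG payment = (others' best without OrbitCom) − (others' welfare with OrbitCom) = 3299 − 3281 = $18M.

OrbitCom pays $18M.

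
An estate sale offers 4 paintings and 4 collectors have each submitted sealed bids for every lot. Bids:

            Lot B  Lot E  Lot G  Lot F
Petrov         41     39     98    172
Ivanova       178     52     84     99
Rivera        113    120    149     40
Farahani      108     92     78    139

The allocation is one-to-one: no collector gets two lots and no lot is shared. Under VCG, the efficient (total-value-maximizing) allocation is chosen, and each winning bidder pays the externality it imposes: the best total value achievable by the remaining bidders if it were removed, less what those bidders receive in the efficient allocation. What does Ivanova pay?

Ivanova pays $16.

Efficient allocation: Petrov→Lot F ($172), Ivanova→Lot B ($178), Rivera→Lot G ($149), Farahani→Lot E ($92); total welfare W = $591.
Ivanova receives Lot B at value $178, so the others get W − 178 = $413.
Without Ivanova: best allocation of the remaining 3 bidders over all 4 lots is Petrov→Lot F ($172), Rivera→Lot G ($149), Farahani→Lot B ($108), total $429.
VCG payment = (others' best without Ivanova) − (others' welfare with Ivanova) = 429 − 413 = $16.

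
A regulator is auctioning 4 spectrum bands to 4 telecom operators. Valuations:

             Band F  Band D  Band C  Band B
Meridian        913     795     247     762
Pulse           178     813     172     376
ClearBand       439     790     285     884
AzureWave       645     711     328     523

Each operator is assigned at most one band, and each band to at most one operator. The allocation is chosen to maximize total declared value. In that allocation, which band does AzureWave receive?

Optimal: Meridian→Band F ($913M), Pulse→Band D ($813M), ClearBand→Band B ($884M), AzureWave→Band C ($328M) — total 913+813+884+328 = $2938M.
Next-best assignment: Meridian→Band F, Pulse→Band C, ClearBand→Band B, AzureWave→Band D = $2680M.
AzureWave's own top band is Band D ($711M), but forcing AzureWave→Band D and reassigning the rest optimally gives only $2680M — worse by 258.

AzureWave receives Band C.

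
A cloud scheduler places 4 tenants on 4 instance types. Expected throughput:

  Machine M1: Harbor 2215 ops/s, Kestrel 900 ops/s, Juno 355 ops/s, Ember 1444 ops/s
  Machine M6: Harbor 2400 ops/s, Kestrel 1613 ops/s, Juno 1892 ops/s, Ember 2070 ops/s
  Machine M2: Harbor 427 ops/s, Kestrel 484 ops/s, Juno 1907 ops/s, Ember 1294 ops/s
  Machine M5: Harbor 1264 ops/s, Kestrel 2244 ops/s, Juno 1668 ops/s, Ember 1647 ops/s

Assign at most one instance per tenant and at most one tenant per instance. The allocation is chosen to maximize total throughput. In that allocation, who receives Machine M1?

Harbor receives Machine M1.

Treat this as an assignment problem: match each tenant to one instance.
Optimal: Harbor→Machine M1 (2215 ops/s), Kestrel→Machine M5 (2244 ops/s), Juno→Machine M2 (1907 ops/s), Ember→Machine M6 (2070 ops/s) — total 2215+2244+1907+2070 = 8436 ops/s.
Row-greedy (each tenant in turn takes its best remaining instance) gives 7995 ops/s, worse by 441.
Swapping Harbor↔Juno (Harbor→Machine M2 427 ops/s, Juno→Machine M1 355 ops/s) loses 3340.
Checked against all permutations: 8436 ops/s is optimal.
Harbor's own top instance is Machine M6 (2400 ops/s), but forcing Harbor→Machine M6 and reassigning the rest optimally gives only 7995 ops/s — worse by 441.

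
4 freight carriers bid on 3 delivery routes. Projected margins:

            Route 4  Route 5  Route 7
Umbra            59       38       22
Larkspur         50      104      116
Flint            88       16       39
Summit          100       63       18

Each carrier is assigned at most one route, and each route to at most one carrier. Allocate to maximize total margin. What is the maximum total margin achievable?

Maximum total: $267k

This is the linear assignment problem.
Optimal: Flint→Route 4 ($88k), Summit→Route 5 ($63k), Larkspur→Route 7 ($116k) — total 88+63+116 = $267k.
Max-entry greedy (repeatedly take the single best remaining cell) gives $254k, worse by 13.
Checked against all permutations: $267k is optimal.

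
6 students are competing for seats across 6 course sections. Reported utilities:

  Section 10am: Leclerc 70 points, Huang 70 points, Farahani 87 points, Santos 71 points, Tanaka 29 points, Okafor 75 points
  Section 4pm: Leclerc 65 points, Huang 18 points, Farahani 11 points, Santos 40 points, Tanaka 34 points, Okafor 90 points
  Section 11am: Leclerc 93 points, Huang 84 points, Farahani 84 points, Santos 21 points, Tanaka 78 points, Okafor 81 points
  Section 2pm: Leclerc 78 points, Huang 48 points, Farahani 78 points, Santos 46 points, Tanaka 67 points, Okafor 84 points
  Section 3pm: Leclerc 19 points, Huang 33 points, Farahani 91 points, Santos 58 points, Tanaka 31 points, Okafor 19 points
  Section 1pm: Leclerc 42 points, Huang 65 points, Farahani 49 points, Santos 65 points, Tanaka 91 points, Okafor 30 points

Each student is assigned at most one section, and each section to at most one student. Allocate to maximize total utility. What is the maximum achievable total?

Maximum total: 505 points

This is a one-to-one assignment (maximum-weight bipartite matching).
Optimal: Leclerc→Section 2pm (78 points), Huang→Section 11am (84 points), Farahani→Section 3pm (91 points), Santos→Section 10am (71 points), Tanaka→Section 1pm (91 points), Okafor→Section 4pm (90 points) — total 78+84+91+71+91+90 = 505 points.
Column-greedy (each section in turn goes to its best remaining student) gives 460 points, worse by 45.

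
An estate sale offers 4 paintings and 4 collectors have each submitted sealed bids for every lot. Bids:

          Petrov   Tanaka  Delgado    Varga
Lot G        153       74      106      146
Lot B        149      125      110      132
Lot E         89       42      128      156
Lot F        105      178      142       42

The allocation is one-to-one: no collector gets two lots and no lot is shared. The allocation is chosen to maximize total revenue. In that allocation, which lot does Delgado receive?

Delgado receives Lot E.

Optimal: Petrov→Lot B ($149), Tanaka→Lot F ($178), Delgado→Lot E ($128), Varga→Lot G ($146) — total 149+178+128+146 = $601.
Column-greedy (each lot in turn goes to its best remaining collector) gives $591, worse by 10.
Next-best assignment: Petrov→Lot G, Tanaka→Lot F, Delgado→Lot B, Varga→Lot E = $597.
Swapping Petrov↔Tanaka (Petrov→Lot F $105, Tanaka→Lot B $125) loses 97.
Delgado's own top lot is Lot F ($142), but forcing Delgado→Lot F and reassigning the rest optimally gives only $576 — worse by 25.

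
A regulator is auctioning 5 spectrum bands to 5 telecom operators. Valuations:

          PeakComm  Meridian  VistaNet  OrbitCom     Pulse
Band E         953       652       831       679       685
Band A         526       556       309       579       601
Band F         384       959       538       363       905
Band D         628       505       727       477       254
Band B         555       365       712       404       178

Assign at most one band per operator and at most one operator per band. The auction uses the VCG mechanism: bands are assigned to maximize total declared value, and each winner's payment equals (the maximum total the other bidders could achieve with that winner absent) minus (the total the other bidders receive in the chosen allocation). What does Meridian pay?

Efficient allocation: PeakComm→Band E ($953M), Meridian→Band F ($959M), VistaNet→Band B ($712M), OrbitCom→Band D ($477M), Pulse→Band A ($601M); total welfare W = $3702M.
Meridian receives Band F at value $959M, so the others get W − 959 = $2743M.
Without Meridian: best allocation of the remaining 4 bidders over all 5 bands is PeakComm→Band E ($953M), VistaNet→Band D ($727M), OrbitCom→Band A ($579M), Pulse→Band F ($905M), total $3164M.
VCG payment = (others' best without Meridian) − (others' welfare with Meridian) = 3164 − 2743 = $421M.

Meridian pays $421M.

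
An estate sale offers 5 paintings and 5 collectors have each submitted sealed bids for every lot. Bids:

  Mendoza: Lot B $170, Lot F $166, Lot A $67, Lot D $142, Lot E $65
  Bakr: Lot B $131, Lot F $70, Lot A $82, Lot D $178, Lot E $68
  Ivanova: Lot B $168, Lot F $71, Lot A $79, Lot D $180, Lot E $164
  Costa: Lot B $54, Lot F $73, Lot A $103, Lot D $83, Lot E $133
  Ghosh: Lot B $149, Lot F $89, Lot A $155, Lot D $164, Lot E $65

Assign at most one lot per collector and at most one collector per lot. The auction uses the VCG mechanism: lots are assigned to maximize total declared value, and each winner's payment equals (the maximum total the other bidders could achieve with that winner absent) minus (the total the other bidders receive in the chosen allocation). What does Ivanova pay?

Efficient allocation: Mendoza→Lot F ($166), Bakr→Lot D ($178), Ivanova→Lot B ($168), Costa→Lot E ($133), Ghosh→Lot A ($155); total welfare W = $800.
Ivanova receives Lot B at value $168, so the others get W − 168 = $632.
Without Ivanova: best allocation of the remaining 4 bidders over all 5 lots is Mendoza→Lot B ($170), Bakr→Lot D ($178), Costa→Lot E ($133), Ghosh→Lot A ($155), total $636.
VCG payment = (others' best without Ivanova) − (others' welfare with Ivanova) = 636 − 632 = $4.

Ivanova pays $4.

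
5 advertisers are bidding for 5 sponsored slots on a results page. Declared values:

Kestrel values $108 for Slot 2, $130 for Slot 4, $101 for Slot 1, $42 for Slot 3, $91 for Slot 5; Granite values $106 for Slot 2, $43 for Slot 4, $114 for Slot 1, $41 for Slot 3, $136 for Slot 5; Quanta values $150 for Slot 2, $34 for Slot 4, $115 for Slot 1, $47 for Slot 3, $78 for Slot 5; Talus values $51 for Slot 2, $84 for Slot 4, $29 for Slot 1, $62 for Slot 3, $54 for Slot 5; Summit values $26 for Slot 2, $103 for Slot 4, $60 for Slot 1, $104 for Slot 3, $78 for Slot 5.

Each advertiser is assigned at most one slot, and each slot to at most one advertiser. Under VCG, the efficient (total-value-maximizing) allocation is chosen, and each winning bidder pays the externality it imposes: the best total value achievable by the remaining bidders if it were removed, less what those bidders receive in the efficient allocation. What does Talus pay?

Talus pays $29.

Efficient allocation: Kestrel→Slot 1 ($101), Granite→Slot 5 ($136), Quanta→Slot 2 ($150), Talus→Slot 4 ($84), Summit→Slot 3 ($104); total welfare W = $575.
Talus receives Slot 4 at value $84, so the others get W − 84 = $491.
Without Talus: best allocation of the remaining 4 bidders over all 5 slots is Kestrel→Slot 4 ($130), Granite→Slot 5 ($136), Quanta→Slot 2 ($150), Summit→Slot 3 ($104), total $520.
VCG payment = (others' best without Talus) − (others' welfare with Talus) = 520 − 491 = $29.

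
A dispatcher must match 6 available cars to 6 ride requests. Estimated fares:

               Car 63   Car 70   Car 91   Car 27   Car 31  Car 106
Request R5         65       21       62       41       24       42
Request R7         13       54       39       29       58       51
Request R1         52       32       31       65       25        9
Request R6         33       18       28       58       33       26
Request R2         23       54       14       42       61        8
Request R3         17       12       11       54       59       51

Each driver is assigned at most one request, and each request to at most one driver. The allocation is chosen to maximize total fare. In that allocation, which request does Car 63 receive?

Car 63 receives Request R1.

Optimal: Car 63→Request R1 ($52), Car 70→Request R7 ($54), Car 91→Request R5 ($62), Car 27→Request R6 ($58), Car 31→Request R2 ($61), Car 106→Request R3 ($51) — total 52+54+62+58+61+51 = $338.
Max-entry greedy (repeatedly take the single best remaining cell) gives $324, worse by 14.
Car 63's own top request is Request R5 ($65), but forcing Car 63→Request R5 and reassigning the rest optimally gives only $324 — worse by 14.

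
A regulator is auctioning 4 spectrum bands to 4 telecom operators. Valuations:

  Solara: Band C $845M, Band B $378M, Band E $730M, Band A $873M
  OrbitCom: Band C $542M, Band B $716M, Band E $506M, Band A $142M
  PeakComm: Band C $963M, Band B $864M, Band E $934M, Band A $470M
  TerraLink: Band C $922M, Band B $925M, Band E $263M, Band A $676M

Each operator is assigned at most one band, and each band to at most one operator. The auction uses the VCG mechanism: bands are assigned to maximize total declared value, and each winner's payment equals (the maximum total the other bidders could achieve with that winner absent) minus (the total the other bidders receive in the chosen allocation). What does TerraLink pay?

TerraLink pays $29M.

Efficient allocation: Solara→Band A ($873M), OrbitCom→Band B ($716M), PeakComm→Band E ($934M), TerraLink→Band C ($922M); total welfare W = $3445M.
TerraLink receives Band C at value $922M, so the others get W − 922 = $2523M.
Without TerraLink: best allocation of the remaining 3 bidders over all 4 bands is Solara→Band A ($873M), OrbitCom→Band B ($716M), PeakComm→Band C ($963M), total $2552M.
VCG payment = (others' best without TerraLink) − (others' welfare with TerraLink) = 2552 − 2523 = $29M.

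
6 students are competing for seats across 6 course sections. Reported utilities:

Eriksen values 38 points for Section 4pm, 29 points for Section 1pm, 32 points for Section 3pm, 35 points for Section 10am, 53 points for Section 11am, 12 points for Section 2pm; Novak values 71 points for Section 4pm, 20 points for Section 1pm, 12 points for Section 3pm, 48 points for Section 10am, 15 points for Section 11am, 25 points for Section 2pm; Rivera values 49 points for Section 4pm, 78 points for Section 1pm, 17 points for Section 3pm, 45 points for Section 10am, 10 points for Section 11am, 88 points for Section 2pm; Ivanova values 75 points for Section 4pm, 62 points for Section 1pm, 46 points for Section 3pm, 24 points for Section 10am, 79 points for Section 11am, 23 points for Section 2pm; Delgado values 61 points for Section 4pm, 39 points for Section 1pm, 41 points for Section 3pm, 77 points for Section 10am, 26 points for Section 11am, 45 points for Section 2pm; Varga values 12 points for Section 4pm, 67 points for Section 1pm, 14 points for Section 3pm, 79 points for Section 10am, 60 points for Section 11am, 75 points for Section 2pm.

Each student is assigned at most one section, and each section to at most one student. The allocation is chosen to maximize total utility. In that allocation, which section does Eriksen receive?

This is the linear assignment problem.
Optimal: Eriksen→Section 3pm (32 points), Novak→Section 4pm (71 points), Rivera→Section 2pm (88 points), Ivanova→Section 11am (79 points), Delgado→Section 10am (77 points), Varga→Section 1pm (67 points) — total 32+71+88+79+77+67 = 414 points.
Next-best assignment: Eriksen→Section 3pm, Novak→Section 4pm, Rivera→Section 1pm, Ivanova→Section 11am, Delgado→Section 10am, Varga→Section 2pm = 412 points.
Swapping Ivanova↔Novak (Ivanova→Section 4pm 75 points, Novak→Section 11am 15 points) loses 60.
Eriksen's own top section is Section 11am (53 points), but forcing Eriksen→Section 11am and reassigning the rest optimally gives only 402 points — worse by 12.

Eriksen receives Section 3pm.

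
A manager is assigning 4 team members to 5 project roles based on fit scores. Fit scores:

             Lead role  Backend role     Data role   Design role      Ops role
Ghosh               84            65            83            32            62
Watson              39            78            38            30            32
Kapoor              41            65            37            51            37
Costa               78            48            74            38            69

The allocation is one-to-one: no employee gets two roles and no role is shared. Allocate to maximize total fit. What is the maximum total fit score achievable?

Maximum total: 290 pts

This is the linear assignment problem.
Optimal: Ghosh→Data role (83 pts), Watson→Backend role (78 pts), Kapoor→Design role (51 pts), Costa→Lead role (78 pts) — total 83+78+51+78 = 290 pts.
Row-greedy (each employee in turn takes its best remaining role) gives 287 pts, worse by 3.
Next-best assignment: Ghosh→Lead role, Watson→Backend role, Kapoor→Design role, Costa→Data role = 287 pts.
Swapping Kapoor↔Costa (Kapoor→Lead role 41 pts, Costa→Design role 38 pts) loses 50.
Checked against all permutations: 290 pts is optimal.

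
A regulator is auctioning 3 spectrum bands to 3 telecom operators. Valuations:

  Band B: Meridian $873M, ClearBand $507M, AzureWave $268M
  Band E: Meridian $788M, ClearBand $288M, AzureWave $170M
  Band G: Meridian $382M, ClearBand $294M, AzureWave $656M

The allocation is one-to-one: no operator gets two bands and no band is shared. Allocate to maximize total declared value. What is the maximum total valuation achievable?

Max total: $1951M

Optimal: Meridian→Band E ($788M), ClearBand→Band B ($507M), AzureWave→Band G ($656M) — total 788+507+656 = $1951M.
Row-greedy (each operator in turn takes its best remaining band) gives $1337M, worse by 614.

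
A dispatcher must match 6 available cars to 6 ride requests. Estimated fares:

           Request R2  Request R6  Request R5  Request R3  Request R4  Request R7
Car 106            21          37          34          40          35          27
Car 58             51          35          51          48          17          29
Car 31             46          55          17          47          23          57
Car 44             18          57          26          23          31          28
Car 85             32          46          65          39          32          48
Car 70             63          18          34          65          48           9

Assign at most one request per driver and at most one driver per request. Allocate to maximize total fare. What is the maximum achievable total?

Max total: $330

Optimal: Car 106→Request R4 ($35), Car 58→Request R2 ($51), Car 31→Request R7 ($57), Car 44→Request R6 ($57), Car 85→Request R5 ($65), Car 70→Request R3 ($65) — total 35+51+57+57+65+65 = $330.
Row-greedy (each driver in turn takes its best remaining request) gives $318, worse by 12.
Swapping Car 44↔Car 70 (Car 44→Request R3 $23, Car 70→Request R6 $18) loses 81.
No other one-to-one assignment exceeds $330.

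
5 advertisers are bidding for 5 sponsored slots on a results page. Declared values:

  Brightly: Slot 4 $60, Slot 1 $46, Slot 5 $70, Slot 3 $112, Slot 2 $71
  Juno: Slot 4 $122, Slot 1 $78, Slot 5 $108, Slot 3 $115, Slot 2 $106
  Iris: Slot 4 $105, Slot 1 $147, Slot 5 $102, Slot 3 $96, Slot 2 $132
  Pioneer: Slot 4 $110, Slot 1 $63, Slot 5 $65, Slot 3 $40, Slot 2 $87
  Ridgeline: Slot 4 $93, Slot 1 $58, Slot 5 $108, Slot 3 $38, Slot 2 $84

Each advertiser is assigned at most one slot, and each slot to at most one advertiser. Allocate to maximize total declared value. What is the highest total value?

Treat this as an assignment problem: match each advertiser to one slot.
Optimal: Brightly→Slot 3 ($112), Juno→Slot 2 ($106), Iris→Slot 1 ($147), Pioneer→Slot 4 ($110), Ridgeline→Slot 5 ($108) — total 112+106+147+110+108 = $583.
Next-best assignment: Brightly→Slot 3, Juno→Slot 4, Iris→Slot 1, Pioneer→Slot 2, Ridgeline→Slot 5 = $576.
No other one-to-one assignment exceeds $583.

Max total: $583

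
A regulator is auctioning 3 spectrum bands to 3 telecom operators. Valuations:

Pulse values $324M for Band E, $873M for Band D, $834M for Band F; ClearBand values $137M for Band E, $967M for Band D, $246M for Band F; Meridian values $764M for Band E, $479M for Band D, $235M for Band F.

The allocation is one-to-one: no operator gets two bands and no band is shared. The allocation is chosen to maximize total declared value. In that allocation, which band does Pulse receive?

Pulse receives Band F.

Optimal: Pulse→Band F ($834M), ClearBand→Band D ($967M), Meridian→Band E ($764M) — total 834+967+764 = $2565M.
Row-greedy (each operator in turn takes its best remaining band) gives $1883M, worse by 682.
Swapping Pulse↔ClearBand (Pulse→Band D $873M, ClearBand→Band F $246M) loses 682.
Pulse's own top band is Band D ($873M), but forcing Pulse→Band D and reassigning the rest optimally gives only $1883M — worse by 682.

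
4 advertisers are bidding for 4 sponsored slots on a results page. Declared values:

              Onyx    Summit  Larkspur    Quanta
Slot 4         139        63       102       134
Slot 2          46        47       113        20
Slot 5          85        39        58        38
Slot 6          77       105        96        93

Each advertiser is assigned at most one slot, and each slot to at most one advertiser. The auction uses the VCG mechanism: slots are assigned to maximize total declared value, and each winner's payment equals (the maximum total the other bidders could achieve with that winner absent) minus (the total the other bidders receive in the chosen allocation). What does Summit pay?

Efficient allocation: Onyx→Slot 5 ($85), Summit→Slot 6 ($105), Larkspur→Slot 2 ($113), Quanta→Slot 4 ($134); total welfare W = $437.
Summit receives Slot 6 at value $105, so the others get W − 105 = $332.
Without Summit: best allocation of the remaining 3 bidders over all 4 slots is Onyx→Slot 4 ($139), Larkspur→Slot 2 ($113), Quanta→Slot 6 ($93), total $345.
VCG payment = (others' best without Summit) − (others' welfare with Summit) = 345 − 332 = $13.

Summit pays $13.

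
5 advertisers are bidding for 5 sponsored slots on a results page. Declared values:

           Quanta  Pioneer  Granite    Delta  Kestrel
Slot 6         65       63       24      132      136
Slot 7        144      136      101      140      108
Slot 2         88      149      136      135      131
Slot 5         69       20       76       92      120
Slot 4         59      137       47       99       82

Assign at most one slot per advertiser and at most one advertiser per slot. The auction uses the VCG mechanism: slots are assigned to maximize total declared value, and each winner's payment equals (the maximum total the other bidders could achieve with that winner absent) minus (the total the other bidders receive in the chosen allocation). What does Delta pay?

Delta pays $16.

Efficient allocation: Quanta→Slot 7 ($144), Pioneer→Slot 4 ($137), Granite→Slot 2 ($136), Delta→Slot 6 ($132), Kestrel→Slot 5 ($120); total welfare W = $669.
Delta receives Slot 6 at value $132, so the others get W − 132 = $537.
Without Delta: best allocation of the remaining 4 bidders over all 5 slots is Quanta→Slot 7 ($144), Pioneer→Slot 4 ($137), Granite→Slot 2 ($136), Kestrel→Slot 6 ($136), total $553.
VCG payment = (others' best without Delta) − (others' welfare with Delta) = 553 − 537 = $16.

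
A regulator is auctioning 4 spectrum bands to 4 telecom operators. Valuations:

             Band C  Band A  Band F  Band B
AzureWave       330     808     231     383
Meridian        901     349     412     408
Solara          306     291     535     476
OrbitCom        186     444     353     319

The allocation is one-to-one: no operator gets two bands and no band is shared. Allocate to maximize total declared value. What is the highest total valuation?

Max total: $2563M

Optimal: AzureWave→Band A ($808M), Meridian→Band C ($901M), Solara→Band F ($535M), OrbitCom→Band B ($319M) — total 808+901+535+319 = $2563M.
Next-best assignment: AzureWave→Band A, Meridian→Band C, Solara→Band B, OrbitCom→Band F = $2538M.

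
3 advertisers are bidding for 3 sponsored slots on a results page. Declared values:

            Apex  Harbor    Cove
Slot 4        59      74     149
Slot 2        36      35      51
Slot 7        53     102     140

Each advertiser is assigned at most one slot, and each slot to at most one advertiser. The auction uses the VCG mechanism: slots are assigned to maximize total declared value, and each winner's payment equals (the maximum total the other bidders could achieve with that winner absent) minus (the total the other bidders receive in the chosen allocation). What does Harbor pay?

Efficient allocation: Apex→Slot 2 ($36), Harbor→Slot 7 ($102), Cove→Slot 4 ($149); total welfare W = $287.
Harbor receives Slot 7 at value $102, so the others get W − 102 = $185.
Without Harbor: best allocation of the remaining 2 bidders over all 3 slots is Apex→Slot 7 ($53), Cove→Slot 4 ($149), total $202.
VCG payment = (others' best without Harbor) − (others' welfare with Harbor) = 202 − 185 = $17.

Harbor pays $17.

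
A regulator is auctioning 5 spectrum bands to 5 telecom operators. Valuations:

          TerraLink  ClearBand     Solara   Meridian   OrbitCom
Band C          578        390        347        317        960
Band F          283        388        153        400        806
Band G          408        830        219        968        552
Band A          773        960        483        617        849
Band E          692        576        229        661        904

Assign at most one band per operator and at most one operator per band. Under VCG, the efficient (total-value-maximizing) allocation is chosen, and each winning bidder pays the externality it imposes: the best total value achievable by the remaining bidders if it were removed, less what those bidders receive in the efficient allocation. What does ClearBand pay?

Efficient allocation: TerraLink→Band E ($692M), ClearBand→Band A ($960M), Solara→Band C ($347M), Meridian→Band G ($968M), OrbitCom→Band F ($806M); total welfare W = $3773M.
ClearBand receives Band A at value $960M, so the others get W − 960 = $2813M.
Without ClearBand: best allocation of the remaining 4 bidders over all 5 bands is TerraLink→Band E ($692M), Solara→Band A ($483M), Meridian→Band G ($968M), OrbitCom→Band C ($960M), total $3103M.
VCG payment = (others' best without ClearBand) − (others' welfare with ClearBand) = 3103 − 2813 = $290M.

ClearBand pays $290M.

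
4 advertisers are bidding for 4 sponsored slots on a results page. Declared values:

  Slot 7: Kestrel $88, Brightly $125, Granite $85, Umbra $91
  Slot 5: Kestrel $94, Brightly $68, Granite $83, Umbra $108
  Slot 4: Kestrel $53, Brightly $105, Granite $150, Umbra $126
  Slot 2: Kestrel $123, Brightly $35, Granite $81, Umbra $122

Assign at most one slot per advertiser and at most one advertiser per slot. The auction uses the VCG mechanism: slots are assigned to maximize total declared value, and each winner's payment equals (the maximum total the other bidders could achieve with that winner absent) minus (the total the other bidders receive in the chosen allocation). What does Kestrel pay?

Efficient allocation: Kestrel→Slot 2 ($123), Brightly→Slot 7 ($125), Granite→Slot 4 ($150), Umbra→Slot 5 ($108); total welfare W = $506.
Kestrel receives Slot 2 at value $123, so the others get W − 123 = $383.
Without Kestrel: best allocation of the remaining 3 bidders over all 4 slots is Brightly→Slot 7 ($125), Granite→Slot 4 ($150), Umbra→Slot 2 ($122), total $397.
VCG payment = (others' best without Kestrel) − (others' welfare with Kestrel) = 397 − 383 = $14.

Kestrel pays $14.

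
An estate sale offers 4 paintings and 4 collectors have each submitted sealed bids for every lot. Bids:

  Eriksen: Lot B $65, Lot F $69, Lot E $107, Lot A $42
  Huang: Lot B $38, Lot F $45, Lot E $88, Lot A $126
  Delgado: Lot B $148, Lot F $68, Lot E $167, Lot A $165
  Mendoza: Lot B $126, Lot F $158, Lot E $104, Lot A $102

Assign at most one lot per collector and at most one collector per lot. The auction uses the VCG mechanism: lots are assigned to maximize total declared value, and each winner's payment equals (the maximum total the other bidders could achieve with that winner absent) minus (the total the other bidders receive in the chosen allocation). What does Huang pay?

Efficient allocation: Eriksen→Lot E ($107), Huang→Lot A ($126), Delgado→Lot B ($148), Mendoza→Lot F ($158); total welfare W = $539.
Huang receives Lot A at value $126, so the others get W − 126 = $413.
Without Huang: best allocation of the remaining 3 bidders over all 4 lots is Eriksen→Lot E ($107), Delgado→Lot A ($165), Mendoza→Lot F ($158), total $430.
VCG payment = (others' best without Huang) − (others' welfare with Huang) = 430 − 413 = $17.

Huang pays $17.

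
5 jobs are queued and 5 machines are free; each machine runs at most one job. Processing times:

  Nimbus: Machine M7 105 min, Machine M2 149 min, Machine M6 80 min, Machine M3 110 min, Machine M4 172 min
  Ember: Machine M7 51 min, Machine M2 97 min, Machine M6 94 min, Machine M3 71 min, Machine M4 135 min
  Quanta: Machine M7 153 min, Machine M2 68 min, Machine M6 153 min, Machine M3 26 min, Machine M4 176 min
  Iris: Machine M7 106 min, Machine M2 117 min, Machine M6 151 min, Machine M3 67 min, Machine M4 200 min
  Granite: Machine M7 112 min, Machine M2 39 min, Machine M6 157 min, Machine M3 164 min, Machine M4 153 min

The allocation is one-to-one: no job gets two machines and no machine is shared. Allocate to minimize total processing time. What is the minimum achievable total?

Treat this as an assignment problem: match each job to one machine.
Optimal: Nimbus→Machine M6 (80 min), Ember→Machine M4 (135 min), Quanta→Machine M3 (26 min), Iris→Machine M7 (106 min), Granite→Machine M2 (39 min) — total 80+135+26+106+39 = 386 min.
Min-entry greedy (repeatedly take the single cheapest remaining cell) gives 396 min, worse by 10.
Next-best assignment: Nimbus→Machine M6, Ember→Machine M7, Quanta→Machine M3, Iris→Machine M4, Granite→Machine M2 = 396 min.
Swapping Iris↔Quanta (Iris→Machine M3 67 min, Quanta→Machine M7 153 min) adds 88.

Minimum total: 386 min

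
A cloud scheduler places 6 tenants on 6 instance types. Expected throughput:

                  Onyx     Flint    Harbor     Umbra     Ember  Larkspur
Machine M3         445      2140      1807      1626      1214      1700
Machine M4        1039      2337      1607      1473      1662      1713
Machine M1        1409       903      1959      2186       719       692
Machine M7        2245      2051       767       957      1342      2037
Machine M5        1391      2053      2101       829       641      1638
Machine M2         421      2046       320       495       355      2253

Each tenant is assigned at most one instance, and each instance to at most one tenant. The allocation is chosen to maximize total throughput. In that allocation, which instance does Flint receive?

Flint receives Machine M3.

Optimal: Onyx→Machine M7 (2245 ops/s), Flint→Machine M3 (2140 ops/s), Harbor→Machine M5 (2101 ops/s), Umbra→Machine M1 (2186 ops/s), Ember→Machine M4 (1662 ops/s), Larkspur→Machine M2 (2253 ops/s) — total 2245+2140+2101+2186+1662+2253 = 12587 ops/s.
Column-greedy (each instance in turn goes to its best remaining tenant) gives 10740 ops/s, worse by 1847.
Swapping Flint↔Harbor (Flint→Machine M5 2053 ops/s, Harbor→Machine M3 1807 ops/s) loses 381.
Flint's own top instance is Machine M4 (2337 ops/s), but forcing Flint→Machine M4 and reassigning the rest optimally gives only 12336 ops/s — worse by 251.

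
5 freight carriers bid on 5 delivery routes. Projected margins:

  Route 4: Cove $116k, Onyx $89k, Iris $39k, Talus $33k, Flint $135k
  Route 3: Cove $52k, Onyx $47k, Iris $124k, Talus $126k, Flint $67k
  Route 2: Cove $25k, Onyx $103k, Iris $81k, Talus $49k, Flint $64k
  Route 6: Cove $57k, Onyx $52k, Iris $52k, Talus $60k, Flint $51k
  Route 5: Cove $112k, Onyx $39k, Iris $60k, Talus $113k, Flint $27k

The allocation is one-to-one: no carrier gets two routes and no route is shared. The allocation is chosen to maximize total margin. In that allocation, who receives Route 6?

Talus receives Route 6.

Optimal: Cove→Route 5 ($112k), Onyx→Route 2 ($103k), Iris→Route 3 ($124k), Talus→Route 6 ($60k), Flint→Route 4 ($135k) — total 112+103+124+60+135 = $534k.
Row-greedy (each carrier in turn takes its best remaining route) gives $507k, worse by 27.
Talus's own top route is Route 3 ($126k), but forcing Talus→Route 3 and reassigning the rest optimally gives only $528k — worse by 6.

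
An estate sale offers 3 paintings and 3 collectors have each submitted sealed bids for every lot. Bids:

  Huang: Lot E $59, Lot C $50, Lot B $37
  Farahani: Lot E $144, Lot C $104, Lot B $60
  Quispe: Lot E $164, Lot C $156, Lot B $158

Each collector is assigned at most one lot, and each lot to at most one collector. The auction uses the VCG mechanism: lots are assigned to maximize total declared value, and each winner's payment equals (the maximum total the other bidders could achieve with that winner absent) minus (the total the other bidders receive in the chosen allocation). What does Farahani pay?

Efficient allocation: Huang→Lot C ($50), Farahani→Lot E ($144), Quispe→Lot B ($158); total welfare W = $352.
Farahani receives Lot E at value $144, so the others get W − 144 = $208.
Without Farahani: best allocation of the remaining 2 bidders over all 3 lots is Huang→Lot E ($59), Quispe→Lot B ($158), total $217.
VCG payment = (others' best without Farahani) − (others' welfare with Farahani) = 217 − 208 = $9.

Farahani pays $9.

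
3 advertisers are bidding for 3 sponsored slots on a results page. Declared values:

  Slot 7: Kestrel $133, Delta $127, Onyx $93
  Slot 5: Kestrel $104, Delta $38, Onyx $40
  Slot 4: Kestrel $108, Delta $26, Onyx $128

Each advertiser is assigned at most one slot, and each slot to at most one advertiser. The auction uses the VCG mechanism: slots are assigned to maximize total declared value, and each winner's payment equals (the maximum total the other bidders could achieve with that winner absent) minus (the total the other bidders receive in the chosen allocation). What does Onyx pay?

Onyx pays $4.

Efficient allocation: Kestrel→Slot 5 ($104), Delta→Slot 7 ($127), Onyx→Slot 4 ($128); total welfare W = $359.
Onyx receives Slot 4 at value $128, so the others get W − 128 = $231.
Without Onyx: best allocation of the remaining 2 bidders over all 3 slots is Kestrel→Slot 4 ($108), Delta→Slot 7 ($127), total $235.
VCG payment = (others' best without Onyx) − (others' welfare with Onyx) = 235 − 231 = $4.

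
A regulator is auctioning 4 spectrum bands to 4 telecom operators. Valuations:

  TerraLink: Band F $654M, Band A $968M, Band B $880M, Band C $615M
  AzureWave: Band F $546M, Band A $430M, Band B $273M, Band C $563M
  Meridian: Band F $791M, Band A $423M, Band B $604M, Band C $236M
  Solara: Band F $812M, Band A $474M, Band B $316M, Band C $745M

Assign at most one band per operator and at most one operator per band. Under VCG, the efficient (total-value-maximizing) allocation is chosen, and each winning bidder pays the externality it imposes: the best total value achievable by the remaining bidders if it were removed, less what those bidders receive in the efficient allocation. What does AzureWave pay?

Efficient allocation: TerraLink→Band A ($968M), AzureWave→Band C ($563M), Meridian→Band B ($604M), Solara→Band F ($812M); total welfare W = $2947M.
AzureWave receives Band C at value $563M, so the others get W − 563 = $2384M.
Without AzureWave: best allocation of the remaining 3 bidders over all 4 bands is TerraLink→Band A ($968M), Meridian→Band F ($791M), Solara→Band C ($745M), total $2504M.
VCG payment = (others' best without AzureWave) − (others' welfare with AzureWave) = 2504 − 2384 = $120M.

AzureWave pays $120M.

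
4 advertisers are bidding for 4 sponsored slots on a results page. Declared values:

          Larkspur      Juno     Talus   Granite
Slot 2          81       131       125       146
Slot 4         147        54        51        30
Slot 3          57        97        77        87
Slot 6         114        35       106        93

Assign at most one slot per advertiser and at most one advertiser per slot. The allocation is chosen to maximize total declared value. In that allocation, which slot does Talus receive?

Optimal: Larkspur→Slot 4 ($147), Juno→Slot 3 ($97), Talus→Slot 6 ($106), Granite→Slot 2 ($146) — total 147+97+106+146 = $496.
Row-greedy (each advertiser in turn takes its best remaining slot) gives $471, worse by 25.
Next-best assignment: Larkspur→Slot 4, Juno→Slot 2, Talus→Slot 6, Granite→Slot 3 = $471.
Talus's own top slot is Slot 2 ($125), but forcing Talus→Slot 2 and reassigning the rest optimally gives only $462 — worse by 34.

Talus receives Slot 6.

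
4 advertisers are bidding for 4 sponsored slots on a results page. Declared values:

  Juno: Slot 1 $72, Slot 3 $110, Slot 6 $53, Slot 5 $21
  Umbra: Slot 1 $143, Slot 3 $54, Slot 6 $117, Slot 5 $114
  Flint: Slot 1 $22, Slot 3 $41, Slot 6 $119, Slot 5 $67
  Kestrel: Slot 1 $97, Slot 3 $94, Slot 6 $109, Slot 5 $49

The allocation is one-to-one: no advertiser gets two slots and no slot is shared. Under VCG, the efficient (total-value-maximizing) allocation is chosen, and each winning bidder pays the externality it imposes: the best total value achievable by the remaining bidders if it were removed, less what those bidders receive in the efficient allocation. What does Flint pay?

Flint pays $41.

Efficient allocation: Juno→Slot 3 ($110), Umbra→Slot 5 ($114), Flint→Slot 6 ($119), Kestrel→Slot 1 ($97); total welfare W = $440.
Flint receives Slot 6 at value $119, so the others get W − 119 = $321.
Without Flint: best allocation of the remaining 3 bidders over all 4 slots is Juno→Slot 3 ($110), Umbra→Slot 1 ($143), Kestrel→Slot 6 ($109), total $362.
VCG payment = (others' best without Flint) − (others' welfare with Flint) = 362 − 321 = $41.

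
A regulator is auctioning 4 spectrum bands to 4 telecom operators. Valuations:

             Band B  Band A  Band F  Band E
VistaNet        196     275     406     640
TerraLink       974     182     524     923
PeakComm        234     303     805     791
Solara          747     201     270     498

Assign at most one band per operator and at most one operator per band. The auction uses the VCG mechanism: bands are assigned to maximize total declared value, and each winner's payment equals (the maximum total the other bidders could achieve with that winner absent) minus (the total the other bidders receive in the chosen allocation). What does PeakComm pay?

Efficient allocation: VistaNet→Band A ($275M), TerraLink→Band E ($923M), PeakComm→Band F ($805M), Solara→Band B ($747M); total welfare W = $2750M.
PeakComm receives Band F at value $805M, so the others get W − 805 = $1945M.
Without PeakComm: best allocation of the remaining 3 bidders over all 4 bands is VistaNet→Band F ($406M), TerraLink→Band E ($923M), Solara→Band B ($747M), total $2076M.
VCG payment = (others' best without PeakComm) − (others' welfare with PeakComm) = 2076 − 1945 = $131M.

PeakComm pays $131M.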